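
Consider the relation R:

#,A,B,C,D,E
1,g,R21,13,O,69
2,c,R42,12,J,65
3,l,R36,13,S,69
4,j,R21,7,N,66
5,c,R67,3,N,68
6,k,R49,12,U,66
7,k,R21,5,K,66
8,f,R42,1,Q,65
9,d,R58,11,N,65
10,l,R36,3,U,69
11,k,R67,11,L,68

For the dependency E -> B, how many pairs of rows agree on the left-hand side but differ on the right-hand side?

E=69: violating pairs (1,3), (1,10) — 2 pairs.
E=65: violating pairs (2,9), (8,9) — 2 pairs.
E=66: violating pairs (4,6), (6,7) — 2 pairs.
E=68: all 2 rows agree on B — 0 pairs.

6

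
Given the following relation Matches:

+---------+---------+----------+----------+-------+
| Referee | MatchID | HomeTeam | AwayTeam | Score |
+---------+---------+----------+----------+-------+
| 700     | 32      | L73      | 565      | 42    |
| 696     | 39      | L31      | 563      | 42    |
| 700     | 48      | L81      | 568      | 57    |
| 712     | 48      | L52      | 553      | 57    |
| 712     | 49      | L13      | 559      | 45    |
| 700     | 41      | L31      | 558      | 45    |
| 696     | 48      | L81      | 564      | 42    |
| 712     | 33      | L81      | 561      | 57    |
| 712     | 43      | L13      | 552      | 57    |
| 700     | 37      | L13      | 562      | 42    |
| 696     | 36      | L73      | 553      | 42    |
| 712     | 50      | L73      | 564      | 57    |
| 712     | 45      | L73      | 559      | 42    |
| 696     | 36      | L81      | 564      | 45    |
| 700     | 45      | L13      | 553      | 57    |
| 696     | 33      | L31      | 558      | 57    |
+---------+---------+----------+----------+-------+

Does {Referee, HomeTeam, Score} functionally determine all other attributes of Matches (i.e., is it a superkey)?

All 16 rows have distinct {Referee, HomeTeam, Score} values, so {Referee, HomeTeam, Score} → (all attributes) holds and {Referee, HomeTeam, Score} is a superkey.

Yes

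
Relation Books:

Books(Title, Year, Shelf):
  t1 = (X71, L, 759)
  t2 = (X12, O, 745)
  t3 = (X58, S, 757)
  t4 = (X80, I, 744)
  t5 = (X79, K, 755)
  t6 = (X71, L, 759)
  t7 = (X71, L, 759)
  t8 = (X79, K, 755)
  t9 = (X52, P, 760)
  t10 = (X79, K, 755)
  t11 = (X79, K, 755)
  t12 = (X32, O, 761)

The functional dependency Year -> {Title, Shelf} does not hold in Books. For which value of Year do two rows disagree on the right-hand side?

Year=L: rows 1, 6, 7 → {Title,Shelf} = (X71, 759), (X71, 759), (X71, 759) ✓
Year=O: rows 2, 12 → {Title,Shelf} takes values {(X12, 745), (X32, 761)} — violation
Year=S: row 3 → {Title,Shelf} = (X58, 757) ✓
Year=I: row 4 → {Title,Shelf} = (X80, 744) ✓
Year=K: rows 5, 8, 10, 11 → {Title,Shelf} = (X79, 755), (X79, 755), (X79, 755), (X79, 755) ✓
Year=P: row 9 → {Title,Shelf} = (X52, 760) ✓
The only Year value with inconsistent RHS is Year=O.

O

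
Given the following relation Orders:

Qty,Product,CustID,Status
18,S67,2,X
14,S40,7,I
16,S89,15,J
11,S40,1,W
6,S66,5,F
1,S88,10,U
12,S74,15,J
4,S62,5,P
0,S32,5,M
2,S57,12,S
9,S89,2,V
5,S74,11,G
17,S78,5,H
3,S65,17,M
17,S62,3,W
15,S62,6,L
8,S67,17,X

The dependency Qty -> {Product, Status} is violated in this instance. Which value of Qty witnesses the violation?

Qty=18: 1 row → {Product,Status} = (S67, X) ✓
Qty=14: 1 row → {Product,Status} = (S40, I) ✓
Qty=16: 1 row → {Product,Status} = (S89, J) ✓
Qty=11: 1 row → {Product,Status} = (S40, W) ✓
Qty=6: 1 row → {Product,Status} = (S66, F) ✓
Qty=1: 1 row → {Product,Status} = (S88, U) ✓
Qty=12: 1 row → {Product,Status} = (S74, J) ✓
Qty=4: 1 row → {Product,Status} = (S62, P) ✓
Qty=0: 1 row → {Product,Status} = (S32, M) ✓
Qty=2: 1 row → {Product,Status} = (S57, S) ✓
Qty=9: 1 row → {Product,Status} = (S89, V) ✓
Qty=5: 1 row → {Product,Status} = (S74, G) ✓
Qty=17: 2 rows → {Product,Status} takes values {(S78, H), (S62, W)} — violation
Qty=3: 1 row → {Product,Status} = (S65, M) ✓
Qty=15: 1 row → {Product,Status} = (S62, L) ✓
Qty=8: 1 row → {Product,Status} = (S67, X) ✓
The only Qty value with inconsistent RHS is Qty=17.

17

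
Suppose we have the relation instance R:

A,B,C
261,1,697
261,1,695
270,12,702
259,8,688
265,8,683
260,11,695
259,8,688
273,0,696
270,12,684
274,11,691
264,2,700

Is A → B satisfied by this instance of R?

Yes

A=261: 2 rows → B = 1, 1 ✓
A=270: 2 rows → B = 12, 12 ✓
A=259: 2 rows → B = 8, 8 ✓
A=265: 1 row → B = 8 ✓
A=260: 1 row → B = 11 ✓
A=273: 1 row → B = 0 ✓
A=274: 1 row → B = 11 ✓
A=264: 1 row → B = 2 ✓
Every A value is associated with a single B value, so A → B holds.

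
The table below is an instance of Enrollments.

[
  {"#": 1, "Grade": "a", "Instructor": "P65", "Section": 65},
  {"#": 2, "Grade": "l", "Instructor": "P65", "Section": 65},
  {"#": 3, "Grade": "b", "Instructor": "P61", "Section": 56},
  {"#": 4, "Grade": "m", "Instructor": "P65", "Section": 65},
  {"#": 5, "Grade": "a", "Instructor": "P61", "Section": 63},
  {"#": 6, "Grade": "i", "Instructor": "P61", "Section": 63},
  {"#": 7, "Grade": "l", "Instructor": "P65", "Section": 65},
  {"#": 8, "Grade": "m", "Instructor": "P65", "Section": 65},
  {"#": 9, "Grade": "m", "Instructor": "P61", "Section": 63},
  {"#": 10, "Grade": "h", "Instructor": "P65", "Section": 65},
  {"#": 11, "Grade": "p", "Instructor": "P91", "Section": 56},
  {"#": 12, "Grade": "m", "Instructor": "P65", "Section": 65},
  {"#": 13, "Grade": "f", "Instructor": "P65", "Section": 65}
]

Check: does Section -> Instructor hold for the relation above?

No

Section=65: rows 1, 2, 4, 7, 8, 10, 12, 13 → Instructor = P65, P65, P65, P65, P65, P65, P65, P65 ✓
Section=56: rows 3, 11 → Instructor takes values {P61, P91} — violation
Section=63: rows 5, 6, 9 → Instructor = P61, P61, P61 ✓
Two rows agree on Section but differ on Instructor, so Section -> Instructor does not hold.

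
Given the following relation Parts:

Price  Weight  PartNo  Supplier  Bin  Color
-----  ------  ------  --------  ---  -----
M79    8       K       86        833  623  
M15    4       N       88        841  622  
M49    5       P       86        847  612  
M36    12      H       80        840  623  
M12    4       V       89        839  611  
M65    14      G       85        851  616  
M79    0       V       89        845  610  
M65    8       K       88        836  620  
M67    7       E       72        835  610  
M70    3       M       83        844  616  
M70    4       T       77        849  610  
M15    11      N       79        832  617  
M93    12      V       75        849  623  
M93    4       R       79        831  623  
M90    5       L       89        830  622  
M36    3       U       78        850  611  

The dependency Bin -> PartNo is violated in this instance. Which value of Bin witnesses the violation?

Bin=833: 1 row → PartNo = K ✓
Bin=841: 1 row → PartNo = N ✓
Bin=847: 1 row → PartNo = P ✓
Bin=840: 1 row → PartNo = H ✓
Bin=839: 1 row → PartNo = V ✓
Bin=851: 1 row → PartNo = G ✓
Bin=845: 1 row → PartNo = V ✓
Bin=836: 1 row → PartNo = K ✓
Bin=835: 1 row → PartNo = E ✓
Bin=844: 1 row → PartNo = M ✓
Bin=849: 2 rows → PartNo takes values {T, V} — violation
Bin=832: 1 row → PartNo = N ✓
Bin=831: 1 row → PartNo = R ✓
Bin=830: 1 row → PartNo = L ✓
Bin=850: 1 row → PartNo = U ✓
The only Bin value with inconsistent PartNo is Bin=849.

849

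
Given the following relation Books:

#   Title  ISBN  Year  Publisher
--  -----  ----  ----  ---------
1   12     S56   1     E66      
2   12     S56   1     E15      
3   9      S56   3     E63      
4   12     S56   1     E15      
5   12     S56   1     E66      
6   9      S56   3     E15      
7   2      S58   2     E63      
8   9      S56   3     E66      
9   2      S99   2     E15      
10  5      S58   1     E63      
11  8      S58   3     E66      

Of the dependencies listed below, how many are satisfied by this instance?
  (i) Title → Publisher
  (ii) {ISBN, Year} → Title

(i) Title → Publisher: Title=12: rows 1, 2, 4, 5 → Publisher takes values {E66, E15} — violation; Title=9: rows 3, 6, 8 → Publisher takes values {E63, E15, E66} — violation; Title=2: rows 7, 9 → Publisher takes values {E63, E15} — violation — fails.
(ii) {ISBN, Year} → Title: every LHS value maps to a single RHS value — holds.
1 of the 2 dependencies holds.

1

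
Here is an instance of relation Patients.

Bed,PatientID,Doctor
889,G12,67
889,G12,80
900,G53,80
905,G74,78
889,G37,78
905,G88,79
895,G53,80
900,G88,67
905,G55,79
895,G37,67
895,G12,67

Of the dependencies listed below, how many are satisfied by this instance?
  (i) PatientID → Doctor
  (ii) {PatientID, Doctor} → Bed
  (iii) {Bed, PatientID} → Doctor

(i) PatientID → Doctor: PatientID=G12: 3 rows → Doctor takes values {67, 80} — violation; PatientID=G37: 2 rows → Doctor takes values {78, 67} — violation; PatientID=G88: 2 rows → Doctor takes values {79, 67} — violation — fails.
(ii) {PatientID, Doctor} → Bed: (PatientID=G12, Doctor=67): 2 rows → Bed takes values {889, 895} — violation; (PatientID=G53, Doctor=80): 2 rows → Bed takes values {900, 895} — violation — fails.
(iii) {Bed, PatientID} → Doctor: (Bed=889, PatientID=G12): 2 rows → Doctor takes values {67, 80} — violation — fails.
None of the 3 dependencies hold.

0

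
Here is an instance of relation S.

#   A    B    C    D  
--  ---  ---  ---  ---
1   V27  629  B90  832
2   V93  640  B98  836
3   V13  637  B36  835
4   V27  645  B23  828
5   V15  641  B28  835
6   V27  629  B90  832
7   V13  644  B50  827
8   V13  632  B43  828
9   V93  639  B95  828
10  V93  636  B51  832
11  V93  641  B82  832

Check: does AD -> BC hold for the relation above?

No

(A=V27, D=832): rows 1, 6 → {B,C} = (629, B90), (629, B90) ✓
(A=V93, D=836): row 2 → {B,C} = (640, B98) ✓
(A=V13, D=835): row 3 → {B,C} = (637, B36) ✓
(A=V27, D=828): row 4 → {B,C} = (645, B23) ✓
(A=V15, D=835): row 5 → {B,C} = (641, B28) ✓
(A=V13, D=827): row 7 → {B,C} = (644, B50) ✓
(A=V13, D=828): row 8 → {B,C} = (632, B43) ✓
(A=V93, D=828): row 9 → {B,C} = (639, B95) ✓
(A=V93, D=832): rows 10, 11 → {B,C} takes values {(636, B51), (641, B82)} — violation
Two rows agree on AD but differ on BC, so AD -> BC does not hold.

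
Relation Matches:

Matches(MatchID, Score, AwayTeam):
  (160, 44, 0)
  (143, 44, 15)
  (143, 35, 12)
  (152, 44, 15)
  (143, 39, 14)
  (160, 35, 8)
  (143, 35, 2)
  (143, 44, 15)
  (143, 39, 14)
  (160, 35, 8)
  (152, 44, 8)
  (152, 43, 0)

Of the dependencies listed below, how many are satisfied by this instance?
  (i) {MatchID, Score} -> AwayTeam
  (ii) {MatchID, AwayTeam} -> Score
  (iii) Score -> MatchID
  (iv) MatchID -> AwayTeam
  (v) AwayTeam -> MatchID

(i) {MatchID, Score} -> AwayTeam: (MatchID=143, Score=35): 2 rows → AwayTeam takes values {12, 2} — violation; (MatchID=152, Score=44): 2 rows → AwayTeam takes values {15, 8} — violation — fails.
(ii) {MatchID, AwayTeam} -> Score: every LHS value maps to a single RHS value — holds.
(iii) Score -> MatchID: Score=44: 5 rows → MatchID takes values {160, 143, 152} — violation; Score=35: 4 rows → MatchID takes values {143, 160} — violation — fails.
(iv) MatchID -> AwayTeam: MatchID=160: 3 rows → AwayTeam takes values {0, 8} — violation; MatchID=143: 6 rows → AwayTeam takes values {15, 12, 14, 2} — violation; MatchID=152: 3 rows → AwayTeam takes values {15, 8, 0} — violation — fails.
(v) AwayTeam -> MatchID: AwayTeam=0: 2 rows → MatchID takes values {160, 152} — violation; AwayTeam=15: 3 rows → MatchID takes values {143, 152} — violation; AwayTeam=8: 3 rows → MatchID takes values {160, 152} — violation — fails.
1 of the 5 dependencies holds.

1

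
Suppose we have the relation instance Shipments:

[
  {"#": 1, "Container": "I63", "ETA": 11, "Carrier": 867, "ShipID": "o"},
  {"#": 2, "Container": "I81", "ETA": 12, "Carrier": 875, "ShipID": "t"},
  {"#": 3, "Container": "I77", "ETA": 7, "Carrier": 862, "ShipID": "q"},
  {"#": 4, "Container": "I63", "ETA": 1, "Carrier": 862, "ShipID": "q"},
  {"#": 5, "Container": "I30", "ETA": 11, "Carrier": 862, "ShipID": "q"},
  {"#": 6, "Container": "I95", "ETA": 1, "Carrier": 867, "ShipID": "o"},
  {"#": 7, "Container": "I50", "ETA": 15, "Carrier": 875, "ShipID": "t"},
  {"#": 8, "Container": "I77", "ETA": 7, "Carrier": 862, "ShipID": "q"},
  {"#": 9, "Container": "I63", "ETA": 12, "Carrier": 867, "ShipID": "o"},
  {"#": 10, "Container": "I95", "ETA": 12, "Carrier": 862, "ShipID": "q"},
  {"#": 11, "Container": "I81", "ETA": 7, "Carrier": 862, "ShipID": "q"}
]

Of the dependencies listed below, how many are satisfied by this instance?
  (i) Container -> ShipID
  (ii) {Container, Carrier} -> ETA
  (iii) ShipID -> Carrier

(i) Container -> ShipID: Container=I63: rows 1, 4, 9 → ShipID takes values {o, q} — violation; Container=I81: rows 2, 11 → ShipID takes values {t, q} — violation; Container=I95: rows 6, 10 → ShipID takes values {o, q} — violation — fails.
(ii) {Container, Carrier} -> ETA: (Container=I63, Carrier=867): rows 1, 9 → ETA takes values {11, 12} — violation — fails.
(iii) ShipID -> Carrier: every LHS value maps to a single RHS value — holds.
1 of the 3 dependencies holds.

1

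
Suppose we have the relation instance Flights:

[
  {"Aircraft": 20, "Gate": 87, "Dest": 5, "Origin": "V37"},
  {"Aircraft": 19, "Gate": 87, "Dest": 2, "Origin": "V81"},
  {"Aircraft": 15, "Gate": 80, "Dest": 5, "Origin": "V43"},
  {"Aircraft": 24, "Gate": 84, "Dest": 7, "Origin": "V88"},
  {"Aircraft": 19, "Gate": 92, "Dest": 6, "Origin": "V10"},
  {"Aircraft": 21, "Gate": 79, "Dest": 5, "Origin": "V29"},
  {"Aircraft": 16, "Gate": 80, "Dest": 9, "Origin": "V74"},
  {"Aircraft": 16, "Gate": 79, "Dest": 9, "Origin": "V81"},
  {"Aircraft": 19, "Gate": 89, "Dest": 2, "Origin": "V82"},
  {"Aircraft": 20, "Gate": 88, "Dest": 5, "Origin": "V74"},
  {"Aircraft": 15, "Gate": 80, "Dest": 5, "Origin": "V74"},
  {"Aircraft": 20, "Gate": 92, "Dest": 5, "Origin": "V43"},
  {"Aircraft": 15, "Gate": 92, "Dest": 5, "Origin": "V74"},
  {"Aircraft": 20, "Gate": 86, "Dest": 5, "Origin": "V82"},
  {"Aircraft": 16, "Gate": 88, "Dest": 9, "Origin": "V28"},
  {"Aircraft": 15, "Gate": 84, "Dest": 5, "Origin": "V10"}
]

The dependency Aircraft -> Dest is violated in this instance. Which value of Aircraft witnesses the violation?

19

Aircraft=20: 4 rows → Dest = 5, 5, 5, 5 ✓
Aircraft=19: 3 rows → Dest takes values {2, 6} — violation
Aircraft=15: 4 rows → Dest = 5, 5, 5, 5 ✓
Aircraft=24: 1 row → Dest = 7 ✓
Aircraft=21: 1 row → Dest = 5 ✓
Aircraft=16: 3 rows → Dest = 9, 9, 9 ✓
The only Aircraft value with inconsistent Dest is Aircraft=19.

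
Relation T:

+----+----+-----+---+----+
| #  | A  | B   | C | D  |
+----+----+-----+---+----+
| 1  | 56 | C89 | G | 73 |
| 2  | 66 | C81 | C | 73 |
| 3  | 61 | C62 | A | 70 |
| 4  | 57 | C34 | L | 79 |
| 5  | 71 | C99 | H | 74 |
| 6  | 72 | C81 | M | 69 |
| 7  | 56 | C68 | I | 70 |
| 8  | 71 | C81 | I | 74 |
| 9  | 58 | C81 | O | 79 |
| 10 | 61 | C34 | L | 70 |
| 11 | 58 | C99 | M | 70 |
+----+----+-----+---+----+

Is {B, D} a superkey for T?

Yes

All 11 rows have distinct {B, D} values, so {B, D} → (all attributes) holds and {B, D} is a superkey.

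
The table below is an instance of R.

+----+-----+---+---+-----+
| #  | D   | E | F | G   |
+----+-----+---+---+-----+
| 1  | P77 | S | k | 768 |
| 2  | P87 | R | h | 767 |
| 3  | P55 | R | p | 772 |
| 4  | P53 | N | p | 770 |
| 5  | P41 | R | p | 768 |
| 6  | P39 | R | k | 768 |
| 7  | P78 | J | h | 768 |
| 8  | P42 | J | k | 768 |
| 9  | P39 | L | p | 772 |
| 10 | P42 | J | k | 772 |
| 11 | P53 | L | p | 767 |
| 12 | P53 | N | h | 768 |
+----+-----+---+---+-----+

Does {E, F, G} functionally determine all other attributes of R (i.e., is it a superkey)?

Yes

All 12 rows have distinct {E, F, G} values, so {E, F, G} → (all attributes) holds and {E, F, G} is a superkey.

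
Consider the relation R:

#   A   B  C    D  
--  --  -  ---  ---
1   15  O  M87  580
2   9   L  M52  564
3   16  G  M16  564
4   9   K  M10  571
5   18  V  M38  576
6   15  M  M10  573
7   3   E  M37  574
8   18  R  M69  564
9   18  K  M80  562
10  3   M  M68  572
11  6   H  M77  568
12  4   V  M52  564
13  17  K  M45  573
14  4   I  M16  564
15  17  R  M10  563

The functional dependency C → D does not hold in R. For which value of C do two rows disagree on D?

M10

C=M87: row 1 → D = 580 ✓
C=M52: rows 2, 12 → D = 564, 564 ✓
C=M16: rows 3, 14 → D = 564, 564 ✓
C=M10: rows 4, 6, 15 → D takes values {571, 573, 563} — violation
C=M38: row 5 → D = 576 ✓
C=M37: row 7 → D = 574 ✓
C=M69: row 8 → D = 564 ✓
C=M80: row 9 → D = 562 ✓
C=M68: row 10 → D = 572 ✓
C=M77: row 11 → D = 568 ✓
C=M45: row 13 → D = 573 ✓
The only C value with inconsistent D is C=M10.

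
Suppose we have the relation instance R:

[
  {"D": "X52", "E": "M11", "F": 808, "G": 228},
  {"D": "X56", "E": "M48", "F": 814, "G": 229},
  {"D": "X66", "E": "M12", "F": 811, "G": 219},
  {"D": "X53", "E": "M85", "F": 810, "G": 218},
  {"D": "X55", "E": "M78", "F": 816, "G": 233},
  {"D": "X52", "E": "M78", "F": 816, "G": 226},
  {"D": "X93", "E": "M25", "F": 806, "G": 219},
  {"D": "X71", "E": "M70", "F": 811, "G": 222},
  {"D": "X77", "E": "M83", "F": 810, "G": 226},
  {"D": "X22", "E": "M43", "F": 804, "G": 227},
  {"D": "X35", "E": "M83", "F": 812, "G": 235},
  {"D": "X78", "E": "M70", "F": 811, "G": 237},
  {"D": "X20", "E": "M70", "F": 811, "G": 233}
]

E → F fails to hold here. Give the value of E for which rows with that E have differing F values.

M83

E=M11: 1 row → F = 808 ✓
E=M48: 1 row → F = 814 ✓
E=M12: 1 row → F = 811 ✓
E=M85: 1 row → F = 810 ✓
E=M78: 2 rows → F = 816, 816 ✓
E=M25: 1 row → F = 806 ✓
E=M70: 3 rows → F = 811, 811, 811 ✓
E=M83: 2 rows → F takes values {810, 812} — violation
E=M43: 1 row → F = 804 ✓
The only E value with inconsistent F is E=M83.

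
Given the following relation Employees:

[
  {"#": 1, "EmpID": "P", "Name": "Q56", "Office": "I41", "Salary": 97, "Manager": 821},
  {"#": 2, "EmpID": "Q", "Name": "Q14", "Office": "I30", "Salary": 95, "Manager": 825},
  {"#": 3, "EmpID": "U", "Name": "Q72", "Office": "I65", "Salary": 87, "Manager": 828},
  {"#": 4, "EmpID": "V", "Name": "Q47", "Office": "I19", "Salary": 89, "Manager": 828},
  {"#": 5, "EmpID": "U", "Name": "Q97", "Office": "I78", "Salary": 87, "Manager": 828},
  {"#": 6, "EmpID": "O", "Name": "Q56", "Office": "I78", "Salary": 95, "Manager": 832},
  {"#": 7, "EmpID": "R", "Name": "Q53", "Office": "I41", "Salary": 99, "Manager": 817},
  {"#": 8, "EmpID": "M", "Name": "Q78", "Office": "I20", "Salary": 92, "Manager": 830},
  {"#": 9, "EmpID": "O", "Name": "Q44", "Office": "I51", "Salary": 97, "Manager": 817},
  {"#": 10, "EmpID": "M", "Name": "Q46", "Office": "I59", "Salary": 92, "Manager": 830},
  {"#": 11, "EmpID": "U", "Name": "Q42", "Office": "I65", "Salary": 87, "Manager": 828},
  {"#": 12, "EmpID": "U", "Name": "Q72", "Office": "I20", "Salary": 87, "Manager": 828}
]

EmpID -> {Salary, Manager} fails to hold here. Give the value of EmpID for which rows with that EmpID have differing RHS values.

O

EmpID=P: row 1 → {Salary,Manager} = (97, 821) ✓
EmpID=Q: row 2 → {Salary,Manager} = (95, 825) ✓
EmpID=U: rows 3, 5, 11, 12 → {Salary,Manager} = (87, 828), (87, 828), (87, 828), (87, 828) ✓
EmpID=V: row 4 → {Salary,Manager} = (89, 828) ✓
EmpID=O: rows 6, 9 → {Salary,Manager} takes values {(95, 832), (97, 817)} — violation
EmpID=R: row 7 → {Salary,Manager} = (99, 817) ✓
EmpID=M: rows 8, 10 → {Salary,Manager} = (92, 830), (92, 830) ✓
The only EmpID value with inconsistent RHS is EmpID=O.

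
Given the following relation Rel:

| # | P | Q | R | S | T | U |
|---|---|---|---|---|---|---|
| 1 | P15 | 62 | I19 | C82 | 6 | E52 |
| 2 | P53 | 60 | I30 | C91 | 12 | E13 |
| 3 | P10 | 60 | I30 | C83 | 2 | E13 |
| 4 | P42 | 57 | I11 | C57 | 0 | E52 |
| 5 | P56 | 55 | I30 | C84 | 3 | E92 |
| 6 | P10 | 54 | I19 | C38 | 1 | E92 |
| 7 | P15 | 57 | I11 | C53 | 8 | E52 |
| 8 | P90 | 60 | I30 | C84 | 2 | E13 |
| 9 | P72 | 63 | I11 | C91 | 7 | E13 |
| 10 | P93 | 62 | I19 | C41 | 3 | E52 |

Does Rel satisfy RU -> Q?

(R=I19, U=E52): rows 1, 10 → Q = 62, 62 ✓
(R=I30, U=E13): rows 2, 3, 8 → Q = 60, 60, 60 ✓
(R=I11, U=E52): rows 4, 7 → Q = 57, 57 ✓
(R=I30, U=E92): row 5 → Q = 55 ✓
(R=I19, U=E92): row 6 → Q = 54 ✓
(R=I11, U=E13): row 9 → Q = 63 ✓
Every RU value is associated with a single Q value, so RU -> Q holds.

Yes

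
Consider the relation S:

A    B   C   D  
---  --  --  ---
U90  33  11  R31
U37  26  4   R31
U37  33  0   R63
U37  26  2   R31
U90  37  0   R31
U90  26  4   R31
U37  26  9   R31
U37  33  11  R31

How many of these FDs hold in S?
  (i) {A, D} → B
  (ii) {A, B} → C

(i) {A, D} → B: (A=U90, D=R31): 3 rows → B takes values {33, 37, 26} — violation; (A=U37, D=R31): 4 rows → B takes values {26, 33} — violation — fails.
(ii) {A, B} → C: (A=U37, B=26): 3 rows → C takes values {4, 2, 9} — violation; (A=U37, B=33): 2 rows → C takes values {0, 11} — violation — fails.
None of the 2 dependencies hold.

0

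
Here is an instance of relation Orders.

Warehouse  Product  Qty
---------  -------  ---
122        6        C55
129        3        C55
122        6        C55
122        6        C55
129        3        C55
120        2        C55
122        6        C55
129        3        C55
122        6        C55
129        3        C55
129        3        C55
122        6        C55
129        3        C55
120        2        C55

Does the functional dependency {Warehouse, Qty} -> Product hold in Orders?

(Warehouse=122, Qty=C55): 6 rows → Product = 6, 6, 6, 6, 6, 6 ✓
(Warehouse=129, Qty=C55): 6 rows → Product = 3, 3, 3, 3, 3, 3 ✓
(Warehouse=120, Qty=C55): 2 rows → Product = 2, 2 ✓
Every {Warehouse, Qty} value is associated with a single Product value, so {Warehouse, Qty} -> Product holds.

Yes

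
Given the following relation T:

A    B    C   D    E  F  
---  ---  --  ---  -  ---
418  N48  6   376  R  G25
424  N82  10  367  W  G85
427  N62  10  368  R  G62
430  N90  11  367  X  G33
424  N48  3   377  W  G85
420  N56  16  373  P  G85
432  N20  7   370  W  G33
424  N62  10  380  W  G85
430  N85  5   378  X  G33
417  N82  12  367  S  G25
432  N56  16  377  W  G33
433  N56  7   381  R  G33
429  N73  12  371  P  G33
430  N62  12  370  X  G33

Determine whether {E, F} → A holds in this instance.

(E=R, F=G25): 1 row → A = 418 ✓
(E=W, F=G85): 3 rows → A = 424, 424, 424 ✓
(E=R, F=G62): 1 row → A = 427 ✓
(E=X, F=G33): 3 rows → A = 430, 430, 430 ✓
(E=P, F=G85): 1 row → A = 420 ✓
(E=W, F=G33): 2 rows → A = 432, 432 ✓
(E=S, F=G25): 1 row → A = 417 ✓
(E=R, F=G33): 1 row → A = 433 ✓
(E=P, F=G33): 1 row → A = 429 ✓
Every {E, F} value is associated with a single A value, so {E, F} → A holds.

Yes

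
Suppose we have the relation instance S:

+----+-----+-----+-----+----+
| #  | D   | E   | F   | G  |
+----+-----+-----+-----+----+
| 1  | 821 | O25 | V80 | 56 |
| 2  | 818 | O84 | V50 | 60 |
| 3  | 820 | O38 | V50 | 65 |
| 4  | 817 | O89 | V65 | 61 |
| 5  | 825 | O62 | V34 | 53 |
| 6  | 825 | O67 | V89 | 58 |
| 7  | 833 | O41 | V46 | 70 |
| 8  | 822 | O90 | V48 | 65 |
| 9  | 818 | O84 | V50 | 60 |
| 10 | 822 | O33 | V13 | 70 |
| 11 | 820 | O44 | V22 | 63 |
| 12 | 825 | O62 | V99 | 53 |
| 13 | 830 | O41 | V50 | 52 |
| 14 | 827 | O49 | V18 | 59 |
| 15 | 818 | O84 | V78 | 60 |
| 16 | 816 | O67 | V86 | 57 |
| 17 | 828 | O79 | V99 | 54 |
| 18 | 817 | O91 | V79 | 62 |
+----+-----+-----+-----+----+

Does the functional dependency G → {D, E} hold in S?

G=56: row 1 → {D,E} = (821, O25) ✓
G=60: rows 2, 9, 15 → {D,E} = (818, O84), (818, O84), (818, O84) ✓
G=65: rows 3, 8 → {D,E} takes values {(820, O38), (822, O90)} — violation
G=61: row 4 → {D,E} = (817, O89) ✓
G=53: rows 5, 12 → {D,E} = (825, O62), (825, O62) ✓
G=58: row 6 → {D,E} = (825, O67) ✓
G=70: rows 7, 10 → {D,E} takes values {(833, O41), (822, O33)} — violation
G=63: row 11 → {D,E} = (820, O44) ✓
G=52: row 13 → {D,E} = (830, O41) ✓
G=59: row 14 → {D,E} = (827, O49) ✓
G=57: row 16 → {D,E} = (816, O67) ✓
G=54: row 17 → {D,E} = (828, O79) ✓
G=62: row 18 → {D,E} = (817, O91) ✓
Two rows agree on G but differ on {D, E}, so G → {D, E} does not hold.

No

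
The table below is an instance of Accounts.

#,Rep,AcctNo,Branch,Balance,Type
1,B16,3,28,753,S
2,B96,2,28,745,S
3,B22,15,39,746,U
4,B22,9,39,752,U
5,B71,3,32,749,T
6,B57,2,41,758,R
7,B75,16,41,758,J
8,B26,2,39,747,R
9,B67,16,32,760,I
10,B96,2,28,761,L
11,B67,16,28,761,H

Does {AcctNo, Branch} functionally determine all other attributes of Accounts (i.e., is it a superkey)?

Rows 2 and 10 have the same {AcctNo, Branch} value (AcctNo=2, Branch=28) but are distinct tuples, so {AcctNo, Branch} does not determine every attribute — not a superkey.

No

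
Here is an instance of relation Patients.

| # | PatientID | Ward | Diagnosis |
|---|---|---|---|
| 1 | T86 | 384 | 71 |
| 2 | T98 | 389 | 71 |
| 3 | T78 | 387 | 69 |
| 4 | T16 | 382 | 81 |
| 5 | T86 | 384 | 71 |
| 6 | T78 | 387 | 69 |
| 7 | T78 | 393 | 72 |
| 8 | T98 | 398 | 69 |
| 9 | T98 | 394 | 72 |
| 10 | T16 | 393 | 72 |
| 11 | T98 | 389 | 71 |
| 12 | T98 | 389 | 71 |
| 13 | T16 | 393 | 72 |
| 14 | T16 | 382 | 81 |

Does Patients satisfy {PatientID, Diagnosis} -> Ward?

(PatientID=T86, Diagnosis=71): rows 1, 5 → Ward = 384, 384 ✓
(PatientID=T98, Diagnosis=71): rows 2, 11, 12 → Ward = 389, 389, 389 ✓
(PatientID=T78, Diagnosis=69): rows 3, 6 → Ward = 387, 387 ✓
(PatientID=T16, Diagnosis=81): rows 4, 14 → Ward = 382, 382 ✓
(PatientID=T78, Diagnosis=72): row 7 → Ward = 393 ✓
(PatientID=T98, Diagnosis=69): row 8 → Ward = 398 ✓
(PatientID=T98, Diagnosis=72): row 9 → Ward = 394 ✓
(PatientID=T16, Diagnosis=72): rows 10, 13 → Ward = 393, 393 ✓
Every {PatientID, Diagnosis} value is associated with a single Ward value, so {PatientID, Diagnosis} -> Ward holds.

Yes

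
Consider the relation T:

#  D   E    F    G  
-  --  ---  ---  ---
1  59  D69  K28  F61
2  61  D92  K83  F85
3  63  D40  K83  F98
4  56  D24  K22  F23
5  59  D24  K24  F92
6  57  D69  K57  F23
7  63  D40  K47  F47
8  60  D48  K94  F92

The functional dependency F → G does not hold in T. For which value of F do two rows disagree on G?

K83

F=K28: row 1 → G = F61 ✓
F=K83: rows 2, 3 → G takes values {F85, F98} — violation
F=K22: row 4 → G = F23 ✓
F=K24: row 5 → G = F92 ✓
F=K57: row 6 → G = F23 ✓
F=K47: row 7 → G = F47 ✓
F=K94: row 8 → G = F92 ✓
The only F value with inconsistent G is F=K83.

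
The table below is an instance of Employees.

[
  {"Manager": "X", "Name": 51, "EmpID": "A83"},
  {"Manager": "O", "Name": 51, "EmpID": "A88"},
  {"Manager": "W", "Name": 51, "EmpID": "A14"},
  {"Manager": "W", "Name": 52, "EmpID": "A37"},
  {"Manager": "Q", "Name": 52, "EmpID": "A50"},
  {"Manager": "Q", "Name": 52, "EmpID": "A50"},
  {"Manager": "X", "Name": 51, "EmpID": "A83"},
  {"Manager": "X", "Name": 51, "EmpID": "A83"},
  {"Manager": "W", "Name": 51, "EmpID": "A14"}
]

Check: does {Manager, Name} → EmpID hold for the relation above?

Yes

(Manager=X, Name=51): 3 rows → EmpID = A83, A83, A83 ✓
(Manager=O, Name=51): 1 row → EmpID = A88 ✓
(Manager=W, Name=51): 2 rows → EmpID = A14, A14 ✓
(Manager=W, Name=52): 1 row → EmpID = A37 ✓
(Manager=Q, Name=52): 2 rows → EmpID = A50, A50 ✓
Every {Manager, Name} value is associated with a single EmpID value, so {Manager, Name} → EmpID holds.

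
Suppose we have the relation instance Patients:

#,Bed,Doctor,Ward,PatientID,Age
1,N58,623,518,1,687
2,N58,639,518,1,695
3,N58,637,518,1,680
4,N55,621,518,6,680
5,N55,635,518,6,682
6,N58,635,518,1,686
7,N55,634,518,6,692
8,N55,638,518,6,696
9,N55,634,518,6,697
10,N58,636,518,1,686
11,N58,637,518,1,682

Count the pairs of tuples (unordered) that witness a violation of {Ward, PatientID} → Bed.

(Ward=518, PatientID=1): all 6 rows agree on Bed — 0 pairs.
(Ward=518, PatientID=6): all 5 rows agree on Bed — 0 pairs.

0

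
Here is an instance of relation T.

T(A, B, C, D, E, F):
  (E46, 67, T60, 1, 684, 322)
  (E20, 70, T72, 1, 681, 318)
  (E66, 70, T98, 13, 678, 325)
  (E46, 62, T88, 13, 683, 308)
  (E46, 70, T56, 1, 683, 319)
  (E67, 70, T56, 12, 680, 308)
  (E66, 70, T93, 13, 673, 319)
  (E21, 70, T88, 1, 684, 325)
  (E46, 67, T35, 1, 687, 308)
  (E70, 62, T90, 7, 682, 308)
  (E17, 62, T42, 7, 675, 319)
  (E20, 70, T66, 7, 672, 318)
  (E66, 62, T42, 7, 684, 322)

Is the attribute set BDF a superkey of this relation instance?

Yes

All 13 rows have distinct BDF values, so BDF → (all attributes) holds and BDF is a superkey.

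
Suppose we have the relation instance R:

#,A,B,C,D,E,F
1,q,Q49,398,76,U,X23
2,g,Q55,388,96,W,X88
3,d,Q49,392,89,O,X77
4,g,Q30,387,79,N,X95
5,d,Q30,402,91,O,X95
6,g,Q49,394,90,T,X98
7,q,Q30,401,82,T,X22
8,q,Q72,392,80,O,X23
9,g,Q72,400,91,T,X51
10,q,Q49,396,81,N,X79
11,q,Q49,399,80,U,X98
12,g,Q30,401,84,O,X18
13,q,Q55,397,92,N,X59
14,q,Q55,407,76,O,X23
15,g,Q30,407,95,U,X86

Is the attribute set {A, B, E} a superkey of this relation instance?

No

Rows 1 and 11 have the same {A, B, E} value (A=q, B=Q49, E=U) but are distinct tuples, so {A, B, E} does not determine every attribute — not a superkey.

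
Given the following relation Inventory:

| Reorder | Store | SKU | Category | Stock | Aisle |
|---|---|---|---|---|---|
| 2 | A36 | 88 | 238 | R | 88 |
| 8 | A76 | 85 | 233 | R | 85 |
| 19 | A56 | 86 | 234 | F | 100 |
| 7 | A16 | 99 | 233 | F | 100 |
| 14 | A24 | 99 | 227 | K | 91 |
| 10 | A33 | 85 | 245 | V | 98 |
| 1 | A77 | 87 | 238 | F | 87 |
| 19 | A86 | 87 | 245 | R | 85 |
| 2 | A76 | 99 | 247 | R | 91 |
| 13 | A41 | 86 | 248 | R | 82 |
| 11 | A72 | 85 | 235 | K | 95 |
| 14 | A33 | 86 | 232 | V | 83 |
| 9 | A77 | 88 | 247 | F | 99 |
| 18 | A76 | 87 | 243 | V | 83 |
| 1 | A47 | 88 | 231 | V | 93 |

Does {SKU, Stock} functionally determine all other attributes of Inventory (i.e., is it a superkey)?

Yes

All 15 rows have distinct {SKU, Stock} values, so {SKU, Stock} → (all attributes) holds and {SKU, Stock} is a superkey.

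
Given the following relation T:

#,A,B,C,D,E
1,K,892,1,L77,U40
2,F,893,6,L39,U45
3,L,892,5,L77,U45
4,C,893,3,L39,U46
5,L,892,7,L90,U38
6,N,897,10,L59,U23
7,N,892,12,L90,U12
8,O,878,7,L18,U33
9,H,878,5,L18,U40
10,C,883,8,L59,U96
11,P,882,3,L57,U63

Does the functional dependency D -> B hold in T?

No

D=L77: rows 1, 3 → B = 892, 892 ✓
D=L39: rows 2, 4 → B = 893, 893 ✓
D=L90: rows 5, 7 → B = 892, 892 ✓
D=L59: rows 6, 10 → B takes values {897, 883} — violation
D=L18: rows 8, 9 → B = 878, 878 ✓
D=L57: row 11 → B = 882 ✓
Two rows agree on D but differ on B, so D -> B does not hold.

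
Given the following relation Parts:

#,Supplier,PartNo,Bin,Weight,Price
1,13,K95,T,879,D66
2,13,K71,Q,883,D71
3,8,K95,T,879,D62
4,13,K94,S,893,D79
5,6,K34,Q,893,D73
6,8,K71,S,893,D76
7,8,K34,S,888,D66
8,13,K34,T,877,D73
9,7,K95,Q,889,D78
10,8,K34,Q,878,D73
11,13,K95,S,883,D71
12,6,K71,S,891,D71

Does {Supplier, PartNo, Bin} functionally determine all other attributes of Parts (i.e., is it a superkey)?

Yes

All 12 rows have distinct {Supplier, PartNo, Bin} values, so {Supplier, PartNo, Bin} → (all attributes) holds and {Supplier, PartNo, Bin} is a superkey.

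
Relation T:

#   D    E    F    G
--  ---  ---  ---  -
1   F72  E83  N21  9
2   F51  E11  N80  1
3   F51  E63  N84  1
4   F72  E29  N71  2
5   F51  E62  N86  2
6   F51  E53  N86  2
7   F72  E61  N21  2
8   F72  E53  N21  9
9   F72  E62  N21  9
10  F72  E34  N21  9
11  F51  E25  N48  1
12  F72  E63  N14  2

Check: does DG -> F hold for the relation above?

No

(D=F72, G=9): rows 1, 8, 9, 10 → F = N21, N21, N21, N21 ✓
(D=F51, G=1): rows 2, 3, 11 → F takes values {N80, N84, N48} — violation
(D=F72, G=2): rows 4, 7, 12 → F takes values {N71, N21, N14} — violation
(D=F51, G=2): rows 5, 6 → F = N86, N86 ✓
Two rows agree on DG but differ on F, so DG -> F does not hold.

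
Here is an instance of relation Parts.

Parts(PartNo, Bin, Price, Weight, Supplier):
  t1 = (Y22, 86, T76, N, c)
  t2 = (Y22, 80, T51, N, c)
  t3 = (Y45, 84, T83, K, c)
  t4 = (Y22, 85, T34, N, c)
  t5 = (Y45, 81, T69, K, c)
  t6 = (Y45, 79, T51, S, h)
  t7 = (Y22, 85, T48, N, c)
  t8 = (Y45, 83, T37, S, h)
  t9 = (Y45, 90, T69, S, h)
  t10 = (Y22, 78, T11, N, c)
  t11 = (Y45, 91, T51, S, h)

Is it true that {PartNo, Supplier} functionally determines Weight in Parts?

(PartNo=Y22, Supplier=c): rows 1, 2, 4, 7, 10 → Weight = N, N, N, N, N ✓
(PartNo=Y45, Supplier=c): rows 3, 5 → Weight = K, K ✓
(PartNo=Y45, Supplier=h): rows 6, 8, 9, 11 → Weight = S, S, S, S ✓
Every {PartNo, Supplier} value is associated with a single Weight value, so {PartNo, Supplier} -> Weight holds.

Yes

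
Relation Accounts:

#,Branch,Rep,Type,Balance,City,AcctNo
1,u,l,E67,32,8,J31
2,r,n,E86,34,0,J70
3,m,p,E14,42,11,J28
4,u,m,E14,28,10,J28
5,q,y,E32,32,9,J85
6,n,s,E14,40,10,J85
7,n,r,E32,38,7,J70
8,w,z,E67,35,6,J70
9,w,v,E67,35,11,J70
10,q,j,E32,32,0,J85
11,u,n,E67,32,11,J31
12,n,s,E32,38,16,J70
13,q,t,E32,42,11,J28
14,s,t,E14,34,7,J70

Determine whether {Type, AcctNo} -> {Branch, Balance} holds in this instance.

(Type=E67, AcctNo=J31): rows 1, 11 → {Branch,Balance} = (u, 32), (u, 32) ✓
(Type=E86, AcctNo=J70): row 2 → {Branch,Balance} = (r, 34) ✓
(Type=E14, AcctNo=J28): rows 3, 4 → {Branch,Balance} takes values {(m, 42), (u, 28)} — violation
(Type=E32, AcctNo=J85): rows 5, 10 → {Branch,Balance} = (q, 32), (q, 32) ✓
(Type=E14, AcctNo=J85): row 6 → {Branch,Balance} = (n, 40) ✓
(Type=E32, AcctNo=J70): rows 7, 12 → {Branch,Balance} = (n, 38), (n, 38) ✓
(Type=E67, AcctNo=J70): rows 8, 9 → {Branch,Balance} = (w, 35), (w, 35) ✓
(Type=E32, AcctNo=J28): row 13 → {Branch,Balance} = (q, 42) ✓
(Type=E14, AcctNo=J70): row 14 → {Branch,Balance} = (s, 34) ✓
Two rows agree on {Type, AcctNo} but differ on {Branch, Balance}, so {Type, AcctNo} -> {Branch, Balance} does not hold.

No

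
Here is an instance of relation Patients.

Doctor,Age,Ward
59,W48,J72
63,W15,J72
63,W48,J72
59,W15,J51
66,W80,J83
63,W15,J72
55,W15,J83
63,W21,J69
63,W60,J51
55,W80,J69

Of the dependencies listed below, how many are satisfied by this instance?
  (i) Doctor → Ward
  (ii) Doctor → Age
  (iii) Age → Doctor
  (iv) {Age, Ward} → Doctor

0

(i) Doctor → Ward: Doctor=59: 2 rows → Ward takes values {J72, J51} — violation; Doctor=63: 5 rows → Ward takes values {J72, J69, J51} — violation; Doctor=55: 2 rows → Ward takes values {J83, J69} — violation — fails.
(ii) Doctor → Age: Doctor=59: 2 rows → Age takes values {W48, W15} — violation; Doctor=63: 5 rows → Age takes values {W15, W48, W21, W60} — violation; Doctor=55: 2 rows → Age takes values {W15, W80} — violation — fails.
(iii) Age → Doctor: Age=W48: 2 rows → Doctor takes values {59, 63} — violation; Age=W15: 4 rows → Doctor takes values {63, 59, 55} — violation; Age=W80: 2 rows → Doctor takes values {66, 55} — violation — fails.
(iv) {Age, Ward} → Doctor: (Age=W48, Ward=J72): 2 rows → Doctor takes values {59, 63} — violation — fails.
None of the 4 dependencies hold.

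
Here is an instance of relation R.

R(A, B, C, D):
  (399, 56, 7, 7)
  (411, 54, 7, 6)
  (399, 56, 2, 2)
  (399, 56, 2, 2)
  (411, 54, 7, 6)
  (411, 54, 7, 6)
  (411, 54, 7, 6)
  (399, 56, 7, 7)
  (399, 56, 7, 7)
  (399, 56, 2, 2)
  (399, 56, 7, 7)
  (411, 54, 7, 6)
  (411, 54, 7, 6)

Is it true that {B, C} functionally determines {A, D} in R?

(B=56, C=7): 4 rows → {A,D} = (399, 7), (399, 7), (399, 7), (399, 7) ✓
(B=54, C=7): 6 rows → {A,D} = (411, 6), (411, 6), (411, 6), (411, 6), (411, 6), (411, 6) ✓
(B=56, C=2): 3 rows → {A,D} = (399, 2), (399, 2), (399, 2) ✓
Every {B, C} value is associated with a single {A, D} value, so {B, C} → {A, D} holds.

Yes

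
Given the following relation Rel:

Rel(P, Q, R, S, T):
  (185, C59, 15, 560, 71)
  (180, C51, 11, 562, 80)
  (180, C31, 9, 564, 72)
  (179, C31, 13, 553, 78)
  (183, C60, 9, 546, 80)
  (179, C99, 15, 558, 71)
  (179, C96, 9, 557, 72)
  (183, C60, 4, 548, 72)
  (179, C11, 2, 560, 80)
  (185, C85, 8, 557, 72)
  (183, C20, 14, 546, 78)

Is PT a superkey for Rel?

Yes

All 11 rows have distinct PT values, so PT → (all attributes) holds and PT is a superkey.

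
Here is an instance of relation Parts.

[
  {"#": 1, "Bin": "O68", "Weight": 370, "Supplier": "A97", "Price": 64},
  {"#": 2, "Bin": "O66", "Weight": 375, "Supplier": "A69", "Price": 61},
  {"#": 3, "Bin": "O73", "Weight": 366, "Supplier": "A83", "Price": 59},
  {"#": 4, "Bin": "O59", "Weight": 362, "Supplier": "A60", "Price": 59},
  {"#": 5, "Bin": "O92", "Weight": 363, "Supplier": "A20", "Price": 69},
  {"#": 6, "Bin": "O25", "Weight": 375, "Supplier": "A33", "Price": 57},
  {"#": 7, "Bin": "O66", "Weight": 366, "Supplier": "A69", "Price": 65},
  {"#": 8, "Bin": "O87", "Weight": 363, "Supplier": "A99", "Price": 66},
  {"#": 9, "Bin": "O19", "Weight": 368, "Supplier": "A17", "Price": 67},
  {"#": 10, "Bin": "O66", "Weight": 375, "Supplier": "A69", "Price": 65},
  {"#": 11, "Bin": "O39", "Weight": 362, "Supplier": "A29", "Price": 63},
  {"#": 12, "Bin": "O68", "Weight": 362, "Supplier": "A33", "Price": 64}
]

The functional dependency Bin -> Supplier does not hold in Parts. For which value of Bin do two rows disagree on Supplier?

O68

Bin=O68: rows 1, 12 → Supplier takes values {A97, A33} — violation
Bin=O66: rows 2, 7, 10 → Supplier = A69, A69, A69 ✓
Bin=O73: row 3 → Supplier = A83 ✓
Bin=O59: row 4 → Supplier = A60 ✓
Bin=O92: row 5 → Supplier = A20 ✓
Bin=O25: row 6 → Supplier = A33 ✓
Bin=O87: row 8 → Supplier = A99 ✓
Bin=O19: row 9 → Supplier = A17 ✓
Bin=O39: row 11 → Supplier = A29 ✓
The only Bin value with inconsistent Supplier is Bin=O68.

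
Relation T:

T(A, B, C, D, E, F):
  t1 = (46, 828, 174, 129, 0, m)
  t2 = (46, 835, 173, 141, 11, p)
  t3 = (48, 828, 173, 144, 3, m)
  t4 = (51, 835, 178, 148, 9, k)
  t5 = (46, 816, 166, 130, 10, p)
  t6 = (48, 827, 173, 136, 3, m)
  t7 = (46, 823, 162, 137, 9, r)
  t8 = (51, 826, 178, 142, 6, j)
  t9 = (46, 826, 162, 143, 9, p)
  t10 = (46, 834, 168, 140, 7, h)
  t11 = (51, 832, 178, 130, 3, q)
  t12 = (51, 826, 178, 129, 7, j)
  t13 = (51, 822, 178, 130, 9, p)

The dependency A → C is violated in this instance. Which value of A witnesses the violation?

46

A=46: rows 1, 2, 5, 7, 9, 10 → C takes values {174, 173, 166, 162, 168} — violation
A=48: rows 3, 6 → C = 173, 173 ✓
A=51: rows 4, 8, 11, 12, 13 → C = 178, 178, 178, 178, 178 ✓
The only A value with inconsistent C is A=46.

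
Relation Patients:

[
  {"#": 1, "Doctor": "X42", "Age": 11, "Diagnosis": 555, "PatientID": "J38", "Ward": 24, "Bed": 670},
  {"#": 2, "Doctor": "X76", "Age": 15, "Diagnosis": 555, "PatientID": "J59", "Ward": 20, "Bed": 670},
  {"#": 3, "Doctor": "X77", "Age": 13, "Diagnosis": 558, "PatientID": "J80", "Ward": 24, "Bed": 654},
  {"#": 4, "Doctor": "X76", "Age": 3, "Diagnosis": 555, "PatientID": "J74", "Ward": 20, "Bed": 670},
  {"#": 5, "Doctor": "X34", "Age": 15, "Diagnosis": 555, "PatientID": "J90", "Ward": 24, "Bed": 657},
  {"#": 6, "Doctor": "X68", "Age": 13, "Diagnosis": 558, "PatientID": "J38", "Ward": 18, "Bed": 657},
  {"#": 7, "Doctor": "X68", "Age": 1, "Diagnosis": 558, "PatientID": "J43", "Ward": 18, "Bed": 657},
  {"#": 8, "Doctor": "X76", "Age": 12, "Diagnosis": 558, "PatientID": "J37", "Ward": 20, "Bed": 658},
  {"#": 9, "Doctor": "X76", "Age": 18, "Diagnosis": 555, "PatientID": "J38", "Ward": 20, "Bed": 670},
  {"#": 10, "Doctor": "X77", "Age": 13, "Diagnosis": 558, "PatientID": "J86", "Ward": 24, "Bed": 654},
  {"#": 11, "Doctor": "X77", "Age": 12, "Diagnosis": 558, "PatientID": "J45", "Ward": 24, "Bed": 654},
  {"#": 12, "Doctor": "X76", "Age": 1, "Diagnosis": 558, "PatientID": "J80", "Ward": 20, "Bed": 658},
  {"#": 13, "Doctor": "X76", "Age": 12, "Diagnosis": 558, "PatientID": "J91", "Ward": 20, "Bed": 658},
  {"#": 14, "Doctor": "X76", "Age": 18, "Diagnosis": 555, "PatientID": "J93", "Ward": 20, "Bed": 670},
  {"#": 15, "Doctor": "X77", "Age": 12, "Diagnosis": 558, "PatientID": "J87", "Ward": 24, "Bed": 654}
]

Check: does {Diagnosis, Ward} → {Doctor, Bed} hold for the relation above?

No

(Diagnosis=555, Ward=24): rows 1, 5 → {Doctor,Bed} takes values {(X42, 670), (X34, 657)} — violation
(Diagnosis=555, Ward=20): rows 2, 4, 9, 14 → {Doctor,Bed} = (X76, 670), (X76, 670), (X76, 670), (X76, 670) ✓
(Diagnosis=558, Ward=24): rows 3, 10, 11, 15 → {Doctor,Bed} = (X77, 654), (X77, 654), (X77, 654), (X77, 654) ✓
(Diagnosis=558, Ward=18): rows 6, 7 → {Doctor,Bed} = (X68, 657), (X68, 657) ✓
(Diagnosis=558, Ward=20): rows 8, 12, 13 → {Doctor,Bed} = (X76, 658), (X76, 658), (X76, 658) ✓
Two rows agree on {Diagnosis, Ward} but differ on {Doctor, Bed}, so {Diagnosis, Ward} → {Doctor, Bed} does not hold.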